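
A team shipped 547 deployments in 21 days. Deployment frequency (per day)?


Formula: deployments per day = releases / days
= 547 / 21
= 26.048 deploys/day
(equivalently, 182.33 deploys/week)

26.048 deploys/day


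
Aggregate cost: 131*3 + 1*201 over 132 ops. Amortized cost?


Formula: Amortized cost = Total cost / Operations
Total cost = (131 * 3) + (1 * 201)
Total cost = 393 + 201 = 594
Amortized = 594 / 132 = 4.5

4.5


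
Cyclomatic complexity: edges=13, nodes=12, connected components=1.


Formula: V(G) = E - N + 2P
V(G) = 13 - 12 + 2*1
V(G) = 1 + 2
V(G) = 3

3


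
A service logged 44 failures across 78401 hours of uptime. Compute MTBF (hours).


Formula: MTBF = Total operating time / Number of failures
MTBF = 78401 / 44
MTBF = 1781.84 hours

1781.84 hours


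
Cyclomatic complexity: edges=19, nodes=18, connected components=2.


Formula: V(G) = E - N + 2P
V(G) = 19 - 18 + 2*2
V(G) = 1 + 4
V(G) = 5

5


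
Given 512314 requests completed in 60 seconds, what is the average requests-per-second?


Formula: throughput = requests / seconds
throughput = 512314 / 60
throughput = 8538.57 requests/second

8538.57 requests/second


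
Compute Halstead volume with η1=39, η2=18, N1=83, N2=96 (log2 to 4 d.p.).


Formula: V = N * log2(η), where N = N1 + N2 and η = η1 + η2
η = 39 + 18 = 57
N = 83 + 96 = 179
log2(57) ≈ 5.8329
V = 179 * 5.8329 = 1044.09

1044.09


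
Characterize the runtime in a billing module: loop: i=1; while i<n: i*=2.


Reasoning: i doubles each step so iterations are log2(n)
Complexity: O(log n)

O(log n)


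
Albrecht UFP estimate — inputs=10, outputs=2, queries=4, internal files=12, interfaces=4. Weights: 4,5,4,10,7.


UFP = EI*4 + EO*5 + EQ*4 + ILF*10 + EIF*7
UFP = 10*4 + 2*5 + 4*4 + 12*10 + 4*7
UFP = 40 + 10 + 16 + 120 + 28
UFP = 214

214


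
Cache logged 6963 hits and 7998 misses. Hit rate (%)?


Formula: hit rate = hits / (hits + misses) * 100
hit rate = 6963 / (6963 + 7998) * 100
hit rate = 6963 / 14961 * 100
hit rate = 46.54%

46.54%


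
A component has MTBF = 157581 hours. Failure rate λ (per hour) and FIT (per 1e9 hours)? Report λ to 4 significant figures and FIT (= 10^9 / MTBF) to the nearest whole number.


Formula: λ = 1 / MTBF; FIT = λ × 1e9 = 1e9 / MTBF
λ = 1 / 157581 ≈ 6.346e-06 failures/hour
FIT = 1e9 / 157581 ≈ 6346 failures per 1e9 hours (nearest whole number)

λ = 6.346e-06 /h, FIT = 6346


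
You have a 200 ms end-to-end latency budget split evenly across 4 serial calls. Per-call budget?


Formula: per_stage = total_budget / stages
per_stage = 200 / 4
per_stage = 50.0 ms

50.0 ms


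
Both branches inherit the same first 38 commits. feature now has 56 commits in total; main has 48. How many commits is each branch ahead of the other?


Common ancestor: commit #38
feature commits after divergence: 56 - 38 = 18
main commits after divergence: 48 - 38 = 10
feature is 18 commits ahead of main
main is 10 commits ahead of feature

feature ahead: 18, main ahead: 10


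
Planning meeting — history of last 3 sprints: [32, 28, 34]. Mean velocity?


Formula: Avg velocity = Total points / Number of sprints
Points: [32, 28, 34]
Sum = 32 + 28 + 34 = 94
Avg velocity = 94 / 3 = 31.33 points/sprint

31.33 points/sprint


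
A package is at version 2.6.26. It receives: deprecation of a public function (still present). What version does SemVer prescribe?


Current: 2.6.26
Change category: 'deprecation of a public function (still present)' → minor bump
SemVer rule: minor bump → increment MINOR, reset PATCH to 0 (MAJOR unchanged)
New: 2.7.0

2.7.0


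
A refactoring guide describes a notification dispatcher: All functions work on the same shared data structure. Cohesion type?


Reasoning: Functions share data
Type: Communicational cohesion

Communicational cohesion


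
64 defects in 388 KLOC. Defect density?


Defect density = defects / KLOC
Defect density = 64 / 388
Defect density = 0.165 defects/KLOC

0.165 defects/KLOC


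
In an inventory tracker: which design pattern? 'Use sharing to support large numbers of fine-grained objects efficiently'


This matches the Flyweight pattern

Flyweight


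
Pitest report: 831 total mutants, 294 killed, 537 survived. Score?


Mutation score = killed / total * 100
Mutation score = 294 / 831 * 100
Mutation score = 35.38%

35.38%


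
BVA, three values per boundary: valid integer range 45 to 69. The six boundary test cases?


Range: [45, 69]
Boundaries: just below min, min, min+1, max-1, max, just above max
Values: [44, 45, 46, 68, 69, 70]

[44, 45, 46, 68, 69, 70]


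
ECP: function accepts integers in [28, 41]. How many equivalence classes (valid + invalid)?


Valid range: [28, 41]
Class 1: x < 28 — invalid
Class 2: 28 ≤ x ≤ 41 — valid
Class 3: x > 41 — invalid
Total equivalence classes: 3

3 equivalence classes


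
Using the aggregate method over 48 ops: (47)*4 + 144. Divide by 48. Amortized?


Formula: Amortized cost = Total cost / Operations
Total cost = (47 * 4) + (1 * 144)
Total cost = 188 + 144 = 332
Amortized = 332 / 48 = 6.9167

6.9167


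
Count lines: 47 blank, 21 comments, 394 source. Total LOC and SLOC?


Total LOC = blank + comment + code
Total LOC = 47 + 21 + 394 = 462
SLOC (source only) = code = 394

Total LOC: 462, SLOC: 394


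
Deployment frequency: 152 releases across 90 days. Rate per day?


Formula: deployments per day = releases / days
= 152 / 90
= 1.689 deploys/day
(equivalently, 11.82 deploys/week)

1.689 deploys/day


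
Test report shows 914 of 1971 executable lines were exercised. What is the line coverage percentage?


Coverage = covered / total * 100
Coverage = 914 / 1971 * 100
Coverage = 46.37%

46.37%


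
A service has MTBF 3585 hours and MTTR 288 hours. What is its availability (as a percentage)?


Availability = MTBF / (MTBF + MTTR)
Availability = 3585 / (3585 + 288)
Availability = 3585 / 3873
Availability = 92.5639%

92.5639%


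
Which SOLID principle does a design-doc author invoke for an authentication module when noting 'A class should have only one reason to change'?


This describes the Single Responsibility Principle (SRP)

Single Responsibility Principle (SRP)


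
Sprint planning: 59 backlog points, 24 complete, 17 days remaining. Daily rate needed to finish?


Formula: Required rate = Remaining points / Days left
Remaining = 59 - 24 = 35 points
Required rate = 35 / 17 = 2.06 points/day

2.06 points/day


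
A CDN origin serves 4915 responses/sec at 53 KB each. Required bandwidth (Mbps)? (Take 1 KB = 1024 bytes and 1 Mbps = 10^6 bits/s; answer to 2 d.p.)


Formula: Mbps = payload_bytes * RPS * 8 / 1e6
Payload per request = 53 KB = 53 * 1024 = 54272 bytes
Total bytes/sec = 54272 * 4915 = 266746880
Total bits/sec = 266746880 * 8 = 2133975040
Mbps = 2133975040 / 1e6 = 2133.98

2133.98 Mbps


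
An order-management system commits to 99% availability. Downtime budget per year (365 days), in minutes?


Formula: allowed downtime = period * (100 - SLA) / 100
Period (year (365 days)) = 525600 minutes
Unavailability fraction = (100 - 99.0) / 100
Allowed downtime = 525600 * (100 - 99.0) / 100
Allowed downtime = 5256.0 minutes

5256.0 minutes


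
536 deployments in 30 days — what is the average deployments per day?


Formula: deployments per day = releases / days
= 536 / 30
= 17.867 deploys/day
(equivalently, 125.07 deploys/week)

17.867 deploys/day


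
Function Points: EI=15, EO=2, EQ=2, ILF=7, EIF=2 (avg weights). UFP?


UFP = EI*4 + EO*5 + EQ*4 + ILF*10 + EIF*7
UFP = 15*4 + 2*5 + 2*4 + 7*10 + 2*7
UFP = 60 + 10 + 8 + 70 + 14
UFP = 162

162


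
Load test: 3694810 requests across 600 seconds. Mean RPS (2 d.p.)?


Formula: throughput = requests / seconds
throughput = 3694810 / 600
throughput = 6158.02 requests/second

6158.02 requests/second


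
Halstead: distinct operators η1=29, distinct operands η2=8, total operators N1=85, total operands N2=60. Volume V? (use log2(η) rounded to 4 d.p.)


Formula: V = N * log2(η), where N = N1 + N2 and η = η1 + η2
η = 29 + 8 = 37
N = 85 + 60 = 145
log2(37) ≈ 5.2095
V = 145 * 5.2095 = 755.38

755.38


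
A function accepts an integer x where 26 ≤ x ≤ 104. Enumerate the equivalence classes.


Valid range: [26, 104]
Class 1: x < 26 — invalid
Class 2: 26 ≤ x ≤ 104 — valid
Class 3: x > 104 — invalid
Total equivalence classes: 3

3 equivalence classes


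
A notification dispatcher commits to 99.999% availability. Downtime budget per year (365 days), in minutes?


Formula: allowed downtime = period * (100 - SLA) / 100
Period (year (365 days)) = 525600 minutes
Unavailability fraction = (100 - 99.999) / 100
Allowed downtime = 525600 * (100 - 99.999) / 100
Allowed downtime = 5.256 minutes

5.256 minutes


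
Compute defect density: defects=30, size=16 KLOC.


Defect density = defects / KLOC
Defect density = 30 / 16
Defect density = 1.875 defects/KLOC

1.875 defects/KLOC


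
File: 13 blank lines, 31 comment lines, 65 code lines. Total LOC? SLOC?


Total LOC = blank + comment + code
Total LOC = 13 + 31 + 65 = 109
SLOC (source only) = code = 65

Total LOC: 109, SLOC: 65


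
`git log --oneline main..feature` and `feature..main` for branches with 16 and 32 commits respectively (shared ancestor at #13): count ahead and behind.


Common ancestor: commit #13
feature commits after divergence: 16 - 13 = 3
main commits after divergence: 32 - 13 = 19
feature is 3 commits ahead of main
main is 19 commits ahead of feature

feature ahead: 3, main ahead: 19


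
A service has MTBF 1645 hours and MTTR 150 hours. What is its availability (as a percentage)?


Availability = MTBF / (MTBF + MTTR)
Availability = 1645 / (1645 + 150)
Availability = 1645 / 1795
Availability = 91.6435%

91.6435%


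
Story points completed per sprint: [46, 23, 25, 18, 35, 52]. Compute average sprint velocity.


Formula: Avg velocity = Total points / Number of sprints
Points: [46, 23, 25, 18, 35, 52]
Sum = 46 + 23 + 25 + 18 + 35 + 52 = 199
Avg velocity = 199 / 6 = 33.17 points/sprint

33.17 points/sprint


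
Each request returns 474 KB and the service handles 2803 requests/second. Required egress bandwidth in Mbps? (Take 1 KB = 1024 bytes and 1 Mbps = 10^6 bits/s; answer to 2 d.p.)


Formula: Mbps = payload_bytes * RPS * 8 / 1e6
Payload per request = 474 KB = 474 * 1024 = 485376 bytes
Total bytes/sec = 485376 * 2803 = 1360508928
Total bits/sec = 1360508928 * 8 = 10884071424
Mbps = 10884071424 / 1e6 = 10884.07

10884.07 Mbps


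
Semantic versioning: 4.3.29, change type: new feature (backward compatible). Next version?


Current: 4.3.29
Change category: 'new feature (backward compatible)' → minor bump
SemVer rule: minor bump → increment MINOR, reset PATCH to 0 (MAJOR unchanged)
New: 4.4.0

4.4.0


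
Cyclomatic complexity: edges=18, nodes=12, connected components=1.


Formula: V(G) = E - N + 2P
V(G) = 18 - 12 + 2*1
V(G) = 6 + 2
V(G) = 8

8


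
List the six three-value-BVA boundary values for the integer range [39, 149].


Range: [39, 149]
Boundaries: just below min, min, min+1, max-1, max, just above max
Values: [38, 39, 40, 148, 149, 150]

[38, 39, 40, 148, 149, 150]


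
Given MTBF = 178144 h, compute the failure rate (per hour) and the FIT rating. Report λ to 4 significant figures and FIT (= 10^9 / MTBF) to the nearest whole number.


Formula: λ = 1 / MTBF; FIT = λ × 1e9 = 1e9 / MTBF
λ = 1 / 178144 ≈ 5.613e-06 failures/hour
FIT = 1e9 / 178144 ≈ 5613 failures per 1e9 hours (nearest whole number)

λ = 5.613e-06 /h, FIT = 5613


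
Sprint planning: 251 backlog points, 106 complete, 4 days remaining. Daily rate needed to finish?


Formula: Required rate = Remaining points / Days left
Remaining = 251 - 106 = 145 points
Required rate = 145 / 4 = 36.25 points/day

36.25 points/day


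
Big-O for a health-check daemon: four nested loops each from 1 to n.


Reasoning: four levels of nesting
Complexity: O(n^4)

O(n^4)


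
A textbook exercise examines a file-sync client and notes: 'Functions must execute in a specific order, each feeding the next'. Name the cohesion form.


Reasoning: Output of one is input to next
Type: Sequential cohesion

Sequential cohesion


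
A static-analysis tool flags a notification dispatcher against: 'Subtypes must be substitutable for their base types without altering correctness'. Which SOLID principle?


This describes the Liskov Substitution Principle (LSP)

Liskov Substitution Principle (LSP)


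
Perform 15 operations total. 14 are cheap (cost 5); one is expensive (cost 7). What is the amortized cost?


Formula: Amortized cost = Total cost / Operations
Total cost = (14 * 5) + (1 * 7)
Total cost = 70 + 7 = 77
Amortized = 77 / 15 = 5.1333

5.1333


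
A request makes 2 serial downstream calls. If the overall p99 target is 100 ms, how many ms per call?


Formula: per_stage = total_budget / stages
per_stage = 100 / 2
per_stage = 50.0 ms

50.0 ms


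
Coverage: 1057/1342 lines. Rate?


Coverage = covered / total * 100
Coverage = 1057 / 1342 * 100
Coverage = 78.76%

78.76%


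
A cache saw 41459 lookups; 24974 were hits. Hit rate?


Formula: hit rate = hits / (hits + misses) * 100
hit rate = 24974 / (24974 + 16485) * 100
hit rate = 24974 / 41459 * 100
hit rate = 60.24%

60.24%


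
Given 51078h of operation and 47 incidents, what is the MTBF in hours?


Formula: MTBF = Total operating time / Number of failures
MTBF = 51078 / 47
MTBF = 1086.77 hours

1086.77 hours


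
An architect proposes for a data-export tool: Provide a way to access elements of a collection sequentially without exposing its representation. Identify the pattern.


This matches the Iterator pattern

Iterator


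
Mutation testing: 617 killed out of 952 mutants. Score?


Mutation score = killed / total * 100
Mutation score = 617 / 952 * 100
Mutation score = 64.81%

64.81%


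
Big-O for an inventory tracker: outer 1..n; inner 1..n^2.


Reasoning: n times n^2
Complexity: O(n^3)

O(n^3)


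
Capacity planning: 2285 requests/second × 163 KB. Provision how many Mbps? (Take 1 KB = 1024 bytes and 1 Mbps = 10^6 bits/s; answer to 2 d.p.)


Formula: Mbps = payload_bytes * RPS * 8 / 1e6
Payload per request = 163 KB = 163 * 1024 = 166912 bytes
Total bytes/sec = 166912 * 2285 = 381393920
Total bits/sec = 381393920 * 8 = 3051151360
Mbps = 3051151360 / 1e6 = 3051.15

3051.15 Mbps


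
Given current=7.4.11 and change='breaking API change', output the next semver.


Current: 7.4.11
Change category: 'breaking API change' → major bump
SemVer rule: major bump → increment MAJOR, reset MINOR and PATCH to 0
New: 8.0.0

8.0.0


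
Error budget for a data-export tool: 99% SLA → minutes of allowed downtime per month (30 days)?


Formula: allowed downtime = period * (100 - SLA) / 100
Period (month (30 days)) = 43200 minutes
Unavailability fraction = (100 - 99.0) / 100
Allowed downtime = 43200 * (100 - 99.0) / 100
Allowed downtime = 432.0 minutes

432.0 minutes


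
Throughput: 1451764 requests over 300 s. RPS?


Formula: throughput = requests / seconds
throughput = 1451764 / 300
throughput = 4839.21 requests/second

4839.21 requests/second


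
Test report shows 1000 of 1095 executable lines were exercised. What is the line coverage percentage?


Coverage = covered / total * 100
Coverage = 1000 / 1095 * 100
Coverage = 91.32%

91.32%


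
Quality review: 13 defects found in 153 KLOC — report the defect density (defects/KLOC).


Defect density = defects / KLOC
Defect density = 13 / 153
Defect density = 0.085 defects/KLOC

0.085 defects/KLOC


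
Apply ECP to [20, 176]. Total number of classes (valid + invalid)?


Valid range: [20, 176]
Class 1: x < 20 — invalid
Class 2: 20 ≤ x ≤ 176 — valid
Class 3: x > 176 — invalid
Total equivalence classes: 3

3 equivalence classes


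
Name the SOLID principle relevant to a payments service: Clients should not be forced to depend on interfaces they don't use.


This describes the Interface Segregation Principle (ISP)

Interface Segregation Principle (ISP)


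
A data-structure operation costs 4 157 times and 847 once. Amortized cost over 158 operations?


Formula: Amortized cost = Total cost / Operations
Total cost = (157 * 4) + (1 * 847)
Total cost = 628 + 847 = 1475
Amortized = 1475 / 158 = 9.3354

9.3354


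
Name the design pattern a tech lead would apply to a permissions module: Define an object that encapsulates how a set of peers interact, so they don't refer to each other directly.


This matches the Mediator pattern

Mediator


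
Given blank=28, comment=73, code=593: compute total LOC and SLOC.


Total LOC = blank + comment + code
Total LOC = 28 + 73 + 593 = 694
SLOC (source only) = code = 593

Total LOC: 694, SLOC: 593


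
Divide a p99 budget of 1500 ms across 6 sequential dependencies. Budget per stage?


Formula: per_stage = total_budget / stages
per_stage = 1500 / 6
per_stage = 250.0 ms

250.0 ms


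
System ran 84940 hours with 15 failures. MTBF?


Formula: MTBF = Total operating time / Number of failures
MTBF = 84940 / 15
MTBF = 5662.67 hours

5662.67 hours


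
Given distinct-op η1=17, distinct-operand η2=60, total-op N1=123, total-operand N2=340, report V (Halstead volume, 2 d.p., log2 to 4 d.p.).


Formula: V = N * log2(η), where N = N1 + N2 and η = η1 + η2
η = 17 + 60 = 77
N = 123 + 340 = 463
log2(77) ≈ 6.2668
V = 463 * 6.2668 = 2901.53

2901.53


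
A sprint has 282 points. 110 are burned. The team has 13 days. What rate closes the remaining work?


Formula: Required rate = Remaining points / Days left
Remaining = 282 - 110 = 172 points
Required rate = 172 / 13 = 13.23 points/day

13.23 points/day


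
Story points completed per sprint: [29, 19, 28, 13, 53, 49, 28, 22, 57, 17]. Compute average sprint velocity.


Formula: Avg velocity = Total points / Number of sprints
Points: [29, 19, 28, 13, 53, 49, 28, 22, 57, 17]
Sum = 29 + 19 + 28 + 13 + 53 + 49 + 28 + 22 + 57 + 17 = 315
Avg velocity = 315 / 10 = 31.5 points/sprint

31.5 points/sprint


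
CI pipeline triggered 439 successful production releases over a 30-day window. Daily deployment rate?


Formula: deployments per day = releases / days
= 439 / 30
= 14.633 deploys/day
(equivalently, 102.43 deploys/week)

14.633 deploys/day


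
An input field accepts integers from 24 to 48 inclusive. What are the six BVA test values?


Range: [24, 48]
Boundaries: just below min, min, min+1, max-1, max, just above max
Values: [23, 24, 25, 47, 48, 49]

[23, 24, 25, 47, 48, 49]


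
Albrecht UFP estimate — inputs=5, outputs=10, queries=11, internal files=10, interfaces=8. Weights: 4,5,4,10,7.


UFP = EI*4 + EO*5 + EQ*4 + ILF*10 + EIF*7
UFP = 5*4 + 10*5 + 11*4 + 10*10 + 8*7
UFP = 20 + 50 + 44 + 100 + 56
UFP = 270

270


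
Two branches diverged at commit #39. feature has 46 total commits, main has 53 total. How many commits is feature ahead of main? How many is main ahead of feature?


Common ancestor: commit #39
feature commits after divergence: 46 - 39 = 7
main commits after divergence: 53 - 39 = 14
feature is 7 commits ahead of main
main is 14 commits ahead of feature

feature ahead: 7, main ahead: 14


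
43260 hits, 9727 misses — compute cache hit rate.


Formula: hit rate = hits / (hits + misses) * 100
hit rate = 43260 / (43260 + 9727) * 100
hit rate = 43260 / 52987 * 100
hit rate = 81.64%

81.64%


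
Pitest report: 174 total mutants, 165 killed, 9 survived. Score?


Mutation score = killed / total * 100
Mutation score = 165 / 174 * 100
Mutation score = 94.83%

94.83%


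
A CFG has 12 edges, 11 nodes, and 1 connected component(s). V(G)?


Formula: V(G) = E - N + 2P
V(G) = 12 - 11 + 2*1
V(G) = 1 + 2
V(G) = 3

3


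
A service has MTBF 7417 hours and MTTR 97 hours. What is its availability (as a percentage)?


Availability = MTBF / (MTBF + MTTR)
Availability = 7417 / (7417 + 97)
Availability = 7417 / 7514
Availability = 98.7091%

98.7091%


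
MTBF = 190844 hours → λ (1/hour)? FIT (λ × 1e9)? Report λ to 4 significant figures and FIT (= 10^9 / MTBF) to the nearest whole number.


Formula: λ = 1 / MTBF; FIT = λ × 1e9 = 1e9 / MTBF
λ = 1 / 190844 ≈ 5.240e-06 failures/hour
FIT = 1e9 / 190844 ≈ 5240 failures per 1e9 hours (nearest whole number)

λ = 5.240e-06 /h, FIT = 5240


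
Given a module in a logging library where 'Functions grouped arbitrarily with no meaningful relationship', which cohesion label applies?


Reasoning: Worst: random grouping
Type: Coincidental cohesion

Coincidental cohesion


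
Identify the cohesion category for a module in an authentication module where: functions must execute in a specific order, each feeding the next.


Reasoning: Output of one is input to next
Type: Sequential cohesion

Sequential cohesion


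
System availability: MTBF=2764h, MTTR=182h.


Availability = MTBF / (MTBF + MTTR)
Availability = 2764 / (2764 + 182)
Availability = 2764 / 2946
Availability = 93.8221%

93.8221%


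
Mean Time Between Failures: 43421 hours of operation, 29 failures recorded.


Formula: MTBF = Total operating time / Number of failures
MTBF = 43421 / 29
MTBF = 1497.28 hours

1497.28 hours


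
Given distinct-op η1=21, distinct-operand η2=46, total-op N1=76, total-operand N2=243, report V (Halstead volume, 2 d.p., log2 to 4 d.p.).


Formula: V = N * log2(η), where N = N1 + N2 and η = η1 + η2
η = 21 + 46 = 67
N = 76 + 243 = 319
log2(67) ≈ 6.0661
V = 319 * 6.0661 = 1935.09

1935.09


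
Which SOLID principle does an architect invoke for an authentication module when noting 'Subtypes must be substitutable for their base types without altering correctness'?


This describes the Liskov Substitution Principle (LSP)

Liskov Substitution Principle (LSP)


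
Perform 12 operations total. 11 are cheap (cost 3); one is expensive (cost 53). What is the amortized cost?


Formula: Amortized cost = Total cost / Operations
Total cost = (11 * 3) + (1 * 53)
Total cost = 33 + 53 = 86
Amortized = 86 / 12 = 7.1667

7.1667


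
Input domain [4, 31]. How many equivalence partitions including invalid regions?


Valid range: [4, 31]
Class 1: x < 4 — invalid
Class 2: 4 ≤ x ≤ 31 — valid
Class 3: x > 31 — invalid
Total equivalence classes: 3

3 equivalence classes


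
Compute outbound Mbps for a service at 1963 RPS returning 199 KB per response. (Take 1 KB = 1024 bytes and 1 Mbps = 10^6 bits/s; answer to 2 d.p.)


Formula: Mbps = payload_bytes * RPS * 8 / 1e6
Payload per request = 199 KB = 199 * 1024 = 203776 bytes
Total bytes/sec = 203776 * 1963 = 400012288
Total bits/sec = 400012288 * 8 = 3200098304
Mbps = 3200098304 / 1e6 = 3200.1

3200.1 Mbps


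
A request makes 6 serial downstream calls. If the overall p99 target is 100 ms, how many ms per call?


Formula: per_stage = total_budget / stages
per_stage = 100 / 6
per_stage = 16.67 ms

16.67 ms


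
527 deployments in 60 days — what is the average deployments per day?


Formula: deployments per day = releases / days
= 527 / 60
= 8.783 deploys/day
(equivalently, 61.48 deploys/week)

8.783 deploys/day


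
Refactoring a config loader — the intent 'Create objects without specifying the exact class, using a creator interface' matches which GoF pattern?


This matches the Factory Method pattern

Factory Method


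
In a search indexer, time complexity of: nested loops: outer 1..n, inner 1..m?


Reasoning: product of independent bounds
Complexity: O(n*m)

O(n*m)


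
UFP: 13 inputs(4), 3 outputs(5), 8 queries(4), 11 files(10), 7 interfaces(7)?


UFP = EI*4 + EO*5 + EQ*4 + ILF*10 + EIF*7
UFP = 13*4 + 3*5 + 8*4 + 11*10 + 7*7
UFP = 52 + 15 + 32 + 110 + 49
UFP = 258

258


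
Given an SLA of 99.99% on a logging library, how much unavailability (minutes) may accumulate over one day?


Formula: allowed downtime = period * (100 - SLA) / 100
Period (day) = 1440 minutes
Unavailability fraction = (100 - 99.99) / 100
Allowed downtime = 1440 * (100 - 99.99) / 100
Allowed downtime = 0.144 minutes

0.144 minutes


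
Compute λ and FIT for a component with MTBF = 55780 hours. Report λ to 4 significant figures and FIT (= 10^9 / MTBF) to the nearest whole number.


Formula: λ = 1 / MTBF; FIT = λ × 1e9 = 1e9 / MTBF
λ = 1 / 55780 ≈ 1.793e-05 failures/hour
FIT = 1e9 / 55780 ≈ 17928 failures per 1e9 hours (nearest whole number)

λ = 1.793e-05 /h, FIT = 17928


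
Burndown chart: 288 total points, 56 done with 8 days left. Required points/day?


Formula: Required rate = Remaining points / Days left
Remaining = 288 - 56 = 232 points
Required rate = 232 / 8 = 29.0 points/day

29.0 points/day


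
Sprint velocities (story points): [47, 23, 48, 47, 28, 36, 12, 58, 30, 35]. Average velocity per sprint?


Formula: Avg velocity = Total points / Number of sprints
Points: [47, 23, 48, 47, 28, 36, 12, 58, 30, 35]
Sum = 47 + 23 + 48 + 47 + 28 + 36 + 12 + 58 + 30 + 35 = 364
Avg velocity = 364 / 10 = 36.4 points/sprint

36.4 points/sprint


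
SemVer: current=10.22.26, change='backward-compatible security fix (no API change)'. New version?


Current: 10.22.26
Change category: 'backward-compatible security fix (no API change)' → patch bump
SemVer rule: patch bump → increment PATCH (MAJOR and MINOR unchanged)
New: 10.22.27

10.22.27


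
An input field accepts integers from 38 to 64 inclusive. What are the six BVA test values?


Range: [38, 64]
Boundaries: just below min, min, min+1, max-1, max, just above max
Values: [37, 38, 39, 63, 64, 65]

[37, 38, 39, 63, 64, 65]


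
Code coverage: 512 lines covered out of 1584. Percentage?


Coverage = covered / total * 100
Coverage = 512 / 1584 * 100
Coverage = 32.32%

32.32%


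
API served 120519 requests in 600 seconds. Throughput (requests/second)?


Formula: throughput = requests / seconds
throughput = 120519 / 600
throughput = 200.87 requests/second

200.87 requests/second


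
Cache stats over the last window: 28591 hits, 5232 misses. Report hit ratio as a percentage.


Formula: hit rate = hits / (hits + misses) * 100
hit rate = 28591 / (28591 + 5232) * 100
hit rate = 28591 / 33823 * 100
hit rate = 84.53%

84.53%


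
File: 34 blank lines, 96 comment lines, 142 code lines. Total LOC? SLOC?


Total LOC = blank + comment + code
Total LOC = 34 + 96 + 142 = 272
SLOC (source only) = code = 142

Total LOC: 272, SLOC: 142


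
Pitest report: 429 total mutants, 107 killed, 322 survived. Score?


Mutation score = killed / total * 100
Mutation score = 107 / 429 * 100
Mutation score = 24.94%

24.94%


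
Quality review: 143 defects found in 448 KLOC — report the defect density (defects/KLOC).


Defect density = defects / KLOC
Defect density = 143 / 448
Defect density = 0.319 defects/KLOC

0.319 defects/KLOC


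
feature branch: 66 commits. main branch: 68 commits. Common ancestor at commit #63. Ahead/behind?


Common ancestor: commit #63
feature commits after divergence: 66 - 63 = 3
main commits after divergence: 68 - 63 = 5
feature is 3 commits ahead of main
main is 5 commits ahead of feature

feature ahead: 3, main ahead: 5


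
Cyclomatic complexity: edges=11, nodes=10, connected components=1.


Formula: V(G) = E - N + 2P
V(G) = 11 - 10 + 2*1
V(G) = 1 + 2
V(G) = 3

3


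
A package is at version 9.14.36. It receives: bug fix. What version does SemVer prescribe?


Current: 9.14.36
Change category: 'bug fix' → patch bump
SemVer rule: patch bump → increment PATCH (MAJOR and MINOR unchanged)
New: 9.14.37

9.14.37


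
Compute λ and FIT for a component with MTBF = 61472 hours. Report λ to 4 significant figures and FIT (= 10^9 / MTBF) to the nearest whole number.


Formula: λ = 1 / MTBF; FIT = λ × 1e9 = 1e9 / MTBF
λ = 1 / 61472 ≈ 1.627e-05 failures/hour
FIT = 1e9 / 61472 ≈ 16268 failures per 1e9 hours (nearest whole number)

λ = 1.627e-05 /h, FIT = 16268


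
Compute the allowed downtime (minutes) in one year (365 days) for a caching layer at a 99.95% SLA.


Formula: allowed downtime = period * (100 - SLA) / 100
Period (year (365 days)) = 525600 minutes
Unavailability fraction = (100 - 99.95) / 100
Allowed downtime = 525600 * (100 - 99.95) / 100
Allowed downtime = 262.8 minutes

262.8 minutes


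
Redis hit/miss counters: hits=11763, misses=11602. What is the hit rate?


Formula: hit rate = hits / (hits + misses) * 100
hit rate = 11763 / (11763 + 11602) * 100
hit rate = 11763 / 23365 * 100
hit rate = 50.34%

50.34%


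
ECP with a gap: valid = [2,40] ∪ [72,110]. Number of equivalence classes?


Valid ranges: [2,40] and [72,110]
Class 1: x < 2 — invalid
Class 2: 2 ≤ x ≤ 40 — valid
Class 3: 40 < x < 72 — invalid (gap between ranges)
Class 4: 72 ≤ x ≤ 110 — valid
Class 5: x > 110 — invalid
Total equivalence classes: 5

5 equivalence classes


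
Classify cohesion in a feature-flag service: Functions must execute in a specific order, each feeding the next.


Reasoning: Output of one is input to next
Type: Sequential cohesion

Sequential cohesion


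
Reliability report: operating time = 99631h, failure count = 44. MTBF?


Formula: MTBF = Total operating time / Number of failures
MTBF = 99631 / 44
MTBF = 2264.34 hours

2264.34 hours


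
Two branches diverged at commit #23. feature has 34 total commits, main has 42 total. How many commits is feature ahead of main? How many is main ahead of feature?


Common ancestor: commit #23
feature commits after divergence: 34 - 23 = 11
main commits after divergence: 42 - 23 = 19
feature is 11 commits ahead of main
main is 19 commits ahead of feature

feature ahead: 11, main ahead: 19


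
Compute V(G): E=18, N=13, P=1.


Formula: V(G) = E - N + 2P
V(G) = 18 - 13 + 2*1
V(G) = 5 + 2
V(G) = 7

7


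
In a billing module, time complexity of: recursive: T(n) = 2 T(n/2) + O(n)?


Reasoning: master theorem case 2 (merge-sort recurrence)
Complexity: O(n log n)

O(n log n)


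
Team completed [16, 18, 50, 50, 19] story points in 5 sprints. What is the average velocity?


Formula: Avg velocity = Total points / Number of sprints
Points: [16, 18, 50, 50, 19]
Sum = 16 + 18 + 50 + 50 + 19 = 153
Avg velocity = 153 / 5 = 30.6 points/sprint

30.6 points/sprint


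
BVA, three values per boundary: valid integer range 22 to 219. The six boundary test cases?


Range: [22, 219]
Boundaries: just below min, min, min+1, max-1, max, just above max
Values: [21, 22, 23, 218, 219, 220]

[21, 22, 23, 218, 219, 220]


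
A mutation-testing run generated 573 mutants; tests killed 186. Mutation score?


Mutation score = killed / total * 100
Mutation score = 186 / 573 * 100
Mutation score = 32.46%

32.46%


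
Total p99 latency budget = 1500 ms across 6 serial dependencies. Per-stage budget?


Formula: per_stage = total_budget / stages
per_stage = 1500 / 6
per_stage = 250.0 ms

250.0 ms


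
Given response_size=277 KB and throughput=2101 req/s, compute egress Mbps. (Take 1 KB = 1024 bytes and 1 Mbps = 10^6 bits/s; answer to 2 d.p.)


Formula: Mbps = payload_bytes * RPS * 8 / 1e6
Payload per request = 277 KB = 277 * 1024 = 283648 bytes
Total bytes/sec = 283648 * 2101 = 595944448
Total bits/sec = 595944448 * 8 = 4767555584
Mbps = 4767555584 / 1e6 = 4767.56

4767.56 Mbps


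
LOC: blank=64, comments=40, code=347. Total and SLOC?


Total LOC = blank + comment + code
Total LOC = 64 + 40 + 347 = 451
SLOC (source only) = code = 347

Total LOC: 451, SLOC: 347


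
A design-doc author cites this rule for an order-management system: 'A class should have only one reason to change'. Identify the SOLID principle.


This describes the Single Responsibility Principle (SRP)

Single Responsibility Principle (SRP)


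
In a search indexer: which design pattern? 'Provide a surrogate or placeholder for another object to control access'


This matches the Proxy pattern

Proxy


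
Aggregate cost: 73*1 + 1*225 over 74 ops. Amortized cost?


Formula: Amortized cost = Total cost / Operations
Total cost = (73 * 1) + (1 * 225)
Total cost = 73 + 225 = 298
Amortized = 298 / 74 = 4.027

4.027


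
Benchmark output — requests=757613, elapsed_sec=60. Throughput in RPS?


Formula: throughput = requests / seconds
throughput = 757613 / 60
throughput = 12626.88 requests/second

12626.88 requests/second


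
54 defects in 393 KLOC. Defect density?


Defect density = defects / KLOC
Defect density = 54 / 393
Defect density = 0.137 defects/KLOC

0.137 defects/KLOC


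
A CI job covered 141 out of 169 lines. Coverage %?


Coverage = covered / total * 100
Coverage = 141 / 169 * 100
Coverage = 83.43%

83.43%


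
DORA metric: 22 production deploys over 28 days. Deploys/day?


Formula: deployments per day = releases / days
= 22 / 28
= 0.786 deploys/day
(equivalently, 5.5 deploys/week)

0.786 deploys/day


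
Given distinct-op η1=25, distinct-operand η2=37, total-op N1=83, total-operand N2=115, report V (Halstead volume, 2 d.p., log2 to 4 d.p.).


Formula: V = N * log2(η), where N = N1 + N2 and η = η1 + η2
η = 25 + 37 = 62
N = 83 + 115 = 198
log2(62) ≈ 5.9542
V = 198 * 5.9542 = 1178.93

1178.93


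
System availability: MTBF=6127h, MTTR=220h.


Availability = MTBF / (MTBF + MTTR)
Availability = 6127 / (6127 + 220)
Availability = 6127 / 6347
Availability = 96.5338%

96.5338%


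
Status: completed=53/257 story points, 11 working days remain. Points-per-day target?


Formula: Required rate = Remaining points / Days left
Remaining = 257 - 53 = 204 points
Required rate = 204 / 11 = 18.55 points/day

18.55 points/day


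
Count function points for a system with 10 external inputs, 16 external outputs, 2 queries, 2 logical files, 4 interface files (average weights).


UFP = EI*4 + EO*5 + EQ*4 + ILF*10 + EIF*7
UFP = 10*4 + 16*5 + 2*4 + 2*10 + 4*7
UFP = 40 + 80 + 8 + 20 + 28
UFP = 176

176


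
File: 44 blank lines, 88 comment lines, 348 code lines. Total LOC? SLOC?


Total LOC = blank + comment + code
Total LOC = 44 + 88 + 348 = 480
SLOC (source only) = code = 348

Total LOC: 480, SLOC: 348


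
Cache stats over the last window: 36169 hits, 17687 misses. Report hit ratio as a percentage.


Formula: hit rate = hits / (hits + misses) * 100
hit rate = 36169 / (36169 + 17687) * 100
hit rate = 36169 / 53856 * 100
hit rate = 67.16%

67.16%


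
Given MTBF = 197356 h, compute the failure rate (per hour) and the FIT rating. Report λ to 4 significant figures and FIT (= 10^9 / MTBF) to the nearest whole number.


Formula: λ = 1 / MTBF; FIT = λ × 1e9 = 1e9 / MTBF
λ = 1 / 197356 ≈ 5.067e-06 failures/hour
FIT = 1e9 / 197356 ≈ 5067 failures per 1e9 hours (nearest whole number)

λ = 5.067e-06 /h, FIT = 5067


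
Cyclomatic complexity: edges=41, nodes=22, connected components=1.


Formula: V(G) = E - N + 2P
V(G) = 41 - 22 + 2*1
V(G) = 19 + 2
V(G) = 21

21


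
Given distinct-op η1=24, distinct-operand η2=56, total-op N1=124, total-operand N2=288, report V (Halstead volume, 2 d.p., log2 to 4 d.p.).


Formula: V = N * log2(η), where N = N1 + N2 and η = η1 + η2
η = 24 + 56 = 80
N = 124 + 288 = 412
log2(80) ≈ 6.3219
V = 412 * 6.3219 = 2604.62

2604.62


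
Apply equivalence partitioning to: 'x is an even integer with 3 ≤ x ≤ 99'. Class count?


Constraint: even integers in [3, 99]
Class 1: x < 3 — out-of-range invalid
Class 2: x in [3,99] but odd — wrong type invalid
Class 3: x in [3,99] and even — valid
Class 4: x > 99 — out-of-range invalid
Total equivalence classes: 4

4 equivalence classes


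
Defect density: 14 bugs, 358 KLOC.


Defect density = defects / KLOC
Defect density = 14 / 358
Defect density = 0.039 defects/KLOC

0.039 defects/KLOC


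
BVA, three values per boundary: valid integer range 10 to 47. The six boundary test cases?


Range: [10, 47]
Boundaries: just below min, min, min+1, max-1, max, just above max
Values: [9, 10, 11, 46, 47, 48]

[9, 10, 11, 46, 47, 48]


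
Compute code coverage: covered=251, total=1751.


Coverage = covered / total * 100
Coverage = 251 / 1751 * 100
Coverage = 14.33%

14.33%


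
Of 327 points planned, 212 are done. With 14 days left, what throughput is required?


Formula: Required rate = Remaining points / Days left
Remaining = 327 - 212 = 115 points
Required rate = 115 / 14 = 8.21 points/day

8.21 points/day


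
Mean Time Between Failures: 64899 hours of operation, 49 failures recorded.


Formula: MTBF = Total operating time / Number of failures
MTBF = 64899 / 49
MTBF = 1324.47 hours

1324.47 hours


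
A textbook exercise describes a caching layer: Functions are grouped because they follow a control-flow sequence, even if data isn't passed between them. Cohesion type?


Reasoning: Grouped by order of execution within a routine, not by data flow
Type: Procedural cohesion

Procedural cohesion


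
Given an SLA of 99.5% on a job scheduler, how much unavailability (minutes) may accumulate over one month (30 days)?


Formula: allowed downtime = period * (100 - SLA) / 100
Period (month (30 days)) = 43200 minutes
Unavailability fraction = (100 - 99.5) / 100
Allowed downtime = 43200 * (100 - 99.5) / 100
Allowed downtime = 216.0 minutes

216.0 minutes


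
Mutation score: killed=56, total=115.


Mutation score = killed / total * 100
Mutation score = 56 / 115 * 100
Mutation score = 48.7%

48.7%


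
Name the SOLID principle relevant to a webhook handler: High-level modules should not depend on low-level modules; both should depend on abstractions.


This describes the Dependency Inversion Principle (DIP)

Dependency Inversion Principle (DIP)


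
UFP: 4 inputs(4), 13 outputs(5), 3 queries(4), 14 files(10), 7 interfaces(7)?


UFP = EI*4 + EO*5 + EQ*4 + ILF*10 + EIF*7
UFP = 4*4 + 13*5 + 3*4 + 14*10 + 7*7
UFP = 16 + 65 + 12 + 140 + 49
UFP = 282

282


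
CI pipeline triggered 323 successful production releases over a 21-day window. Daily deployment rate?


Formula: deployments per day = releases / days
= 323 / 21
= 15.381 deploys/day
(equivalently, 107.67 deploys/week)

15.381 deploys/day


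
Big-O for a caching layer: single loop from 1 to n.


Reasoning: one pass through n items
Complexity: O(n)

O(n)


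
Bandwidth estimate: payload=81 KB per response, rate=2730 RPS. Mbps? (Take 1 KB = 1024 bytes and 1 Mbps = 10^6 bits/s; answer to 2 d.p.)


Formula: Mbps = payload_bytes * RPS * 8 / 1e6
Payload per request = 81 KB = 81 * 1024 = 82944 bytes
Total bytes/sec = 82944 * 2730 = 226437120
Total bits/sec = 226437120 * 8 = 1811496960
Mbps = 1811496960 / 1e6 = 1811.5

1811.5 Mbps


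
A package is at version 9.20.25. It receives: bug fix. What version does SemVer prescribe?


Current: 9.20.25
Change category: 'bug fix' → patch bump
SemVer rule: patch bump → increment PATCH (MAJOR and MINOR unchanged)
New: 9.20.26

9.20.26


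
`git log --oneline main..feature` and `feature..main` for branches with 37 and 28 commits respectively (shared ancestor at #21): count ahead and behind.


Common ancestor: commit #21
feature commits after divergence: 37 - 21 = 16
main commits after divergence: 28 - 21 = 7
feature is 16 commits ahead of main
main is 7 commits ahead of feature

feature ahead: 16, main ahead: 7


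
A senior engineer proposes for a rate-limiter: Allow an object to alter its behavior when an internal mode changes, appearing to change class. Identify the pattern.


This matches the State pattern

State


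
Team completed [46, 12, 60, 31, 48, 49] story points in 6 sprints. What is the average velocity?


Formula: Avg velocity = Total points / Number of sprints
Points: [46, 12, 60, 31, 48, 49]
Sum = 46 + 12 + 60 + 31 + 48 + 49 = 246
Avg velocity = 246 / 6 = 41.0 points/sprint

41.0 points/sprint
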